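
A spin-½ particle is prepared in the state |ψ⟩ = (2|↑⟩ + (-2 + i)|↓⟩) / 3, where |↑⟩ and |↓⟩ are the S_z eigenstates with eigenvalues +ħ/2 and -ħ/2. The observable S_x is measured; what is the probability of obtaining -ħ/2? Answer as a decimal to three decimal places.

0.944

|-x⟩ = (|↑⟩ - |↓⟩)/√2, so ⟨-x|ψ⟩ = (4 - i) / (√2·3).
P = |4 - i|² / 18 = 17/18.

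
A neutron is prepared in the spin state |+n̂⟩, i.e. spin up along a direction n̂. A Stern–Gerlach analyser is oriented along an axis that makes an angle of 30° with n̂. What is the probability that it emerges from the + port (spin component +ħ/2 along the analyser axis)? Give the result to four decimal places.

0.9330

For spin-½, the probability of finding spin-up along an axis at angle θ to the initial spin direction is cos²(θ/2); spin-down is sin²(θ/2).
θ = 30°, so P = cos²(15°) ≈ 0.9330.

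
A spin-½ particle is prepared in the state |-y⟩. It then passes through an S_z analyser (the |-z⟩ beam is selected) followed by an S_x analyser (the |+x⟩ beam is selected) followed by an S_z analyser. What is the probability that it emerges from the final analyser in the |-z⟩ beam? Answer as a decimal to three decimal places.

First analyser (S_z): from |-y⟩, P(|-z⟩) = 1/2.
After stage 1 the state is |-z⟩; P(|+x⟩) = |⟨+x|-z⟩|² = 1/2.
After stage 2 the state is |+x⟩; P(|-z⟩) = |⟨-z|+x⟩|² = 1/2.
Joint probability = 1/2 × 1/2 × 1/2 = 0.125.

0.125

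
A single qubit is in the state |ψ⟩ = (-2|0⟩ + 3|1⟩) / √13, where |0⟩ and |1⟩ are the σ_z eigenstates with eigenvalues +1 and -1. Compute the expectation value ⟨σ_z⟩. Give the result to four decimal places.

-0.3846

⟨σ_z⟩ = |a|² - |b|² divided by |a|²+|b|², with a, b the |0⟩, |1⟩ amplitudes.
= (4 - 9)/13 = -5/13.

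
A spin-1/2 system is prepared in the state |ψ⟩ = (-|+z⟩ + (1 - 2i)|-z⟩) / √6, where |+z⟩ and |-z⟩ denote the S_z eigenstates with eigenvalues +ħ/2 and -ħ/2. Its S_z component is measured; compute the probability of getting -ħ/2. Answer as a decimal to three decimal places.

The -ħ/2 outcome corresponds to |-z⟩. Its amplitude in |ψ⟩ is (1 - 2i)/√6.
P = |1 - 2i|² / 6 = 5/6.

0.833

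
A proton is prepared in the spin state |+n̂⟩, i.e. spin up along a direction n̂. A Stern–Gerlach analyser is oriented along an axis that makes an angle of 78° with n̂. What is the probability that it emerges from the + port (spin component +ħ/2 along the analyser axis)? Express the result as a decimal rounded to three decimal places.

For spin-½, the probability of finding spin-up along an axis at angle θ to the initial spin direction is cos²(θ/2); spin-down is sin²(θ/2).
θ = 78°, so P = cos²(39°) ≈ 0.604.

0.604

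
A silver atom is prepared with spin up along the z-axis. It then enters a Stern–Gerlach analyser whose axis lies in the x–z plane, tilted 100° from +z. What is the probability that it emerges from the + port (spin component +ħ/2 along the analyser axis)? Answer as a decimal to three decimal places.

For spin-½, the probability of finding spin-up along an axis at angle θ to the initial spin direction is cos²(θ/2); spin-down is sin²(θ/2).
θ = 100°, so P = cos²(50°) ≈ 0.413.

0.413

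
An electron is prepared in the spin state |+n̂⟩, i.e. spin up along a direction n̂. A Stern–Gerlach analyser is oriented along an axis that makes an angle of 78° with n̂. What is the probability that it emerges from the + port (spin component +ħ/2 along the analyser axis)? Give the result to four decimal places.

0.6040

For spin-½, the probability of finding spin-up along an axis at angle θ to the initial spin direction is cos²(θ/2); spin-down is sin²(θ/2).
θ = 78°, so P = cos²(39°) ≈ 0.6040.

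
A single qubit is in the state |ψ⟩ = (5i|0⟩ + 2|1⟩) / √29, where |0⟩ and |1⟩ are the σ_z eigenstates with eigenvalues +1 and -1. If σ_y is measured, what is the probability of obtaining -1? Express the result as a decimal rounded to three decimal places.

|-y⟩ = (|0⟩ - i|1⟩)/√2, so ⟨-y|ψ⟩ = (7i) / (√2·√29).
P = |7i|² / 58 = 49/58.

0.845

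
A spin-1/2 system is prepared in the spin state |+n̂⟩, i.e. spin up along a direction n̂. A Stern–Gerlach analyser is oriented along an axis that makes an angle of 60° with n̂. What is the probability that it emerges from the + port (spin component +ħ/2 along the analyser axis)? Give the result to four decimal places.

For spin-½, the probability of finding spin-up along an axis at angle θ to the initial spin direction is cos²(θ/2); spin-down is sin²(θ/2).
θ = 60°, so P = cos²(30°) ≈ 0.7500.

0.7500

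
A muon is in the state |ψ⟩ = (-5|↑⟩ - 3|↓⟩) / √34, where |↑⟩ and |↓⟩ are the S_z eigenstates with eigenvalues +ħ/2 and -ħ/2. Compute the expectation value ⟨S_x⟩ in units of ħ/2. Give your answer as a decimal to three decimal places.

⟨σ_x⟩ = 2 Re(a* b)/(|a|²+|b|²) with a = -5, b = -3.
a* b = 15, so ⟨σ_x⟩ = 30/34.
⟨S_x⟩ = (ħ/2)·⟨σ_x⟩.

0.882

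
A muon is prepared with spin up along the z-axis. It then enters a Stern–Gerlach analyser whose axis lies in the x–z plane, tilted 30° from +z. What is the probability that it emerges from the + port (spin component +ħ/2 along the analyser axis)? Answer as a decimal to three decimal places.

0.933

For spin-½, the probability of finding spin-up along an axis at angle θ to the initial spin direction is cos²(θ/2); spin-down is sin²(θ/2).
θ = 30°, so P = cos²(15°) ≈ 0.933.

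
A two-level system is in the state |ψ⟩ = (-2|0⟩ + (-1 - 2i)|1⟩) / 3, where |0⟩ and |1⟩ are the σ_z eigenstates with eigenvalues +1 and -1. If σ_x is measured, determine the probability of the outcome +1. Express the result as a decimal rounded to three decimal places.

|+x⟩ = (|0⟩ + |1⟩)/√2, so ⟨+x|ψ⟩ = (-3 - 2i) / (√2·3).
P = |-3 - 2i|² / 18 = 13/18.

0.722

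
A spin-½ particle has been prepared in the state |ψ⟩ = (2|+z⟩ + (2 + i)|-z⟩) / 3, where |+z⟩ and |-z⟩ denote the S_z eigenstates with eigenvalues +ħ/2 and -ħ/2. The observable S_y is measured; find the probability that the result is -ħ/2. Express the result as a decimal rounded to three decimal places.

|-y⟩ = (|+z⟩ - i|-z⟩)/√2, so ⟨-y|ψ⟩ = (1 + 2i) / (√2·3).
P = |1 + 2i|² / 18 = 5/18.

0.278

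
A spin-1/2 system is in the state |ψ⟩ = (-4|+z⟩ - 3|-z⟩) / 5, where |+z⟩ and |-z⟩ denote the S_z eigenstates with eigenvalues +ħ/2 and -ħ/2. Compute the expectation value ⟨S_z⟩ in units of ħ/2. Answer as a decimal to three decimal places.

⟨σ_z⟩ = |a|² - |b|² divided by |a|²+|b|², with a, b the |+z⟩, |-z⟩ amplitudes.
= (16 - 9)/25 = 7/25.
⟨S_z⟩ = (ħ/2)·⟨σ_z⟩.

0.280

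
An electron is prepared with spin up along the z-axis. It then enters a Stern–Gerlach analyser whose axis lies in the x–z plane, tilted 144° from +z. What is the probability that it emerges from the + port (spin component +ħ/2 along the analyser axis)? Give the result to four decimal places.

0.0955

For spin-½, the probability of finding spin-up along an axis at angle θ to the initial spin direction is cos²(θ/2); spin-down is sin²(θ/2).
θ = 144°, so P = cos²(72°) ≈ 0.0955.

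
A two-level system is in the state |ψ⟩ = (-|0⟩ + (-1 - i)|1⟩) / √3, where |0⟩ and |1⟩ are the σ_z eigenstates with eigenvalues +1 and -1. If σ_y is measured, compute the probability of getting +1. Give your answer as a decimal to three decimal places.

0.833

|+y⟩ = (|0⟩ + i|1⟩)/√2, so ⟨+y|ψ⟩ = (-2 + i) / (√2·√3).
P = |-2 + i|² / 6 = 5/6.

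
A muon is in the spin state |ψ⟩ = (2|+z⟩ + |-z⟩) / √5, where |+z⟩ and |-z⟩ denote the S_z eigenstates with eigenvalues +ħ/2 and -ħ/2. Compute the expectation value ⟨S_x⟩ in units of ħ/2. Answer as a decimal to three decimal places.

⟨σ_x⟩ = 2 Re(a* b)/(|a|²+|b|²) with a = 2, b = 1.
a* b = 2, so ⟨σ_x⟩ = 4/5.
⟨S_x⟩ = (ħ/2)·⟨σ_x⟩.

0.800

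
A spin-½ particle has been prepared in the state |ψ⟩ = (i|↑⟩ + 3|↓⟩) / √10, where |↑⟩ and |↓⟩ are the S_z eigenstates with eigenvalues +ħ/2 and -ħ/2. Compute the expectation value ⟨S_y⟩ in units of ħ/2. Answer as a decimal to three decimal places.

-0.600

⟨σ_y⟩ = 2 Im(a* b)/(|a|²+|b|²) with a = i, b = 3.
a* b = -3i, so ⟨σ_y⟩ = -6/10.
⟨S_y⟩ = (ħ/2)·⟨σ_y⟩.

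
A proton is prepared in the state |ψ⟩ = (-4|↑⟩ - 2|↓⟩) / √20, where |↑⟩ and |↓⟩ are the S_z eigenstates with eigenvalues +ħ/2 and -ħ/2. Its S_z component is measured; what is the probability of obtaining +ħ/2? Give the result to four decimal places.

The +ħ/2 outcome corresponds to |↑⟩. Its amplitude in |ψ⟩ is -4/√20.
P = |-4|² / 20 = 16/20.

0.8000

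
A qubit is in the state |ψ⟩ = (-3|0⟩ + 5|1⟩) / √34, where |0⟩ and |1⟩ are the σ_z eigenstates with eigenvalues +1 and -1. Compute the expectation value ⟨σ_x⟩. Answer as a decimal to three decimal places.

⟨σ_x⟩ = 2 Re(a* b)/(|a|²+|b|²) with a = -3, b = 5.
a* b = -15, so ⟨σ_x⟩ = -30/34.

-0.882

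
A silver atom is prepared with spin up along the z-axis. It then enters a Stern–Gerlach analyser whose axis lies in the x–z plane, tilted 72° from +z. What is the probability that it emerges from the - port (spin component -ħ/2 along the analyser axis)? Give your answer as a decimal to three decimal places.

For spin-½, the probability of finding spin-up along an axis at angle θ to the initial spin direction is cos²(θ/2); spin-down is sin²(θ/2).
θ = 72°, so P = sin²(36°) ≈ 0.345.

0.345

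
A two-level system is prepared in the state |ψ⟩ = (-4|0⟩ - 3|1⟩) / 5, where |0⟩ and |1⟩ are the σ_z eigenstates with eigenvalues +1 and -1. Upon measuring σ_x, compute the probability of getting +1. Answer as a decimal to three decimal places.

|+x⟩ = (|0⟩ + |1⟩)/√2, so ⟨+x|ψ⟩ = (-7) / (√2·5).
P = |-7|² / 50 = 49/50.

0.980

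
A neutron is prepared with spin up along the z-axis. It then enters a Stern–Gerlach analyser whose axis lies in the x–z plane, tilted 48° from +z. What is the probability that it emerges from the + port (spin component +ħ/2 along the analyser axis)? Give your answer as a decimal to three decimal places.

0.835

For spin-½, the probability of finding spin-up along an axis at angle θ to the initial spin direction is cos²(θ/2); spin-down is sin²(θ/2).
θ = 48°, so P = cos²(24°) ≈ 0.835.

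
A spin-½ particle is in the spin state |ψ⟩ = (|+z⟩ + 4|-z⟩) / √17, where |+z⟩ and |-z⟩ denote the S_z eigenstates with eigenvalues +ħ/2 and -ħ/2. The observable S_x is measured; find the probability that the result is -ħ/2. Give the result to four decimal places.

|-x⟩ = (|+z⟩ - |-z⟩)/√2, so ⟨-x|ψ⟩ = (-3) / (√2·√17).
P = |-3|² / 34 = 9/34.

0.2647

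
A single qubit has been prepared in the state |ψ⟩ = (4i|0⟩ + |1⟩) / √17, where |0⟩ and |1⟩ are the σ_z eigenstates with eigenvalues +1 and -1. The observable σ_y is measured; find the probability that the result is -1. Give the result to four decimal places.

0.7353

|-y⟩ = (|0⟩ - i|1⟩)/√2, so ⟨-y|ψ⟩ = (5i) / (√2·√17).
P = |5i|² / 34 = 25/34.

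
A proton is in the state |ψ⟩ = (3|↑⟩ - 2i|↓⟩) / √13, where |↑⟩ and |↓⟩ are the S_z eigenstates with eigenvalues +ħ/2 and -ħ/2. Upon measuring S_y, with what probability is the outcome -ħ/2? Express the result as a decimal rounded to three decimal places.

|-y⟩ = (|↑⟩ - i|↓⟩)/√2, so ⟨-y|ψ⟩ = (5) / (√2·√13).
P = |5|² / 26 = 25/26.

0.962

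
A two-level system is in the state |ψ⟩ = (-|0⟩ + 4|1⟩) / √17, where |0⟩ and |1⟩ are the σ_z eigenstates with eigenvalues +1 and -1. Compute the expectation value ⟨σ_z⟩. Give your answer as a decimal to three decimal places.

-0.882

⟨σ_z⟩ = |a|² - |b|² divided by |a|²+|b|², with a, b the |0⟩, |1⟩ amplitudes.
= (1 - 16)/17 = -15/17.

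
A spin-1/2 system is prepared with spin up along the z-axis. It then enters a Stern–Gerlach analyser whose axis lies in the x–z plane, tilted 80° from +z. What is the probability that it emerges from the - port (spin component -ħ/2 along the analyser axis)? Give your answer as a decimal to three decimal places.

For spin-½, the probability of finding spin-up along an axis at angle θ to the initial spin direction is cos²(θ/2); spin-down is sin²(θ/2).
θ = 80°, so P = sin²(40°) ≈ 0.413.

0.413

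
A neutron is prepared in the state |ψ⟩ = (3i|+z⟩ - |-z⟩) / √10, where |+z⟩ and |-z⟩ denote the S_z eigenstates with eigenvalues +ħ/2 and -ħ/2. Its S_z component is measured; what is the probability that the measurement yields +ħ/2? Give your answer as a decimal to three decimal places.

The +ħ/2 outcome corresponds to |+z⟩. Its amplitude in |ψ⟩ is 3i/√10.
P = |3i|² / 10 = 9/10.

0.900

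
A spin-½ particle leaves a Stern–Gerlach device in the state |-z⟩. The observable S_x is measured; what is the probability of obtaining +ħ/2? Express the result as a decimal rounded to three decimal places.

In the S_z basis, |-z⟩ = |↓⟩ and |+x⟩ = (|↑⟩ + |↓⟩)/√2.
|⟨+x|-z⟩|² = 1/2.

0.500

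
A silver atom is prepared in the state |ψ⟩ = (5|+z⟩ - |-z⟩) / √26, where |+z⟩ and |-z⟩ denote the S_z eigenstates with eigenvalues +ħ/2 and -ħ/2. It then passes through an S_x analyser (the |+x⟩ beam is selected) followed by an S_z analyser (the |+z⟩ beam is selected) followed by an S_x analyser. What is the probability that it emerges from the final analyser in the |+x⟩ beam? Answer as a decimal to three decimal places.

First analyser (S_x): P(|+x⟩) = |⟨+x|ψ⟩|² = 16/52.
After stage 1 the state is |+x⟩; P(|+z⟩) = |⟨+z|+x⟩|² = 1/2.
After stage 2 the state is |+z⟩; P(|+x⟩) = |⟨+x|+z⟩|² = 1/2.
Joint probability = 16/52 × 1/2 × 1/2 = 0.077.

0.077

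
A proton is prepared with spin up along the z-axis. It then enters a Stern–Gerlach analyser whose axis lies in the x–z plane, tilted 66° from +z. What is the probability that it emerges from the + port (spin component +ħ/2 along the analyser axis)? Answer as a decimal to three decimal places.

0.703

For spin-½, the probability of finding spin-up along an axis at angle θ to the initial spin direction is cos²(θ/2); spin-down is sin²(θ/2).
θ = 66°, so P = cos²(33°) ≈ 0.703.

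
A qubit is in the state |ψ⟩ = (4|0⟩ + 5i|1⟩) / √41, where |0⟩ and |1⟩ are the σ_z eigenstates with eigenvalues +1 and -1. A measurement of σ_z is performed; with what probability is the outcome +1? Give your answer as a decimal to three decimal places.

The +1 outcome corresponds to |0⟩. Its amplitude in |ψ⟩ is 4/√41.
P = |4|² / 41 = 16/41.

0.390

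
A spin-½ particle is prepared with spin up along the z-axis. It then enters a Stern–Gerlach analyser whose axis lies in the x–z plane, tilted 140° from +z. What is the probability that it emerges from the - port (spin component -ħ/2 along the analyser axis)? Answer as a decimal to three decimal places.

For spin-½, the probability of finding spin-up along an axis at angle θ to the initial spin direction is cos²(θ/2); spin-down is sin²(θ/2).
θ = 140°, so P = sin²(70°) ≈ 0.883.

0.883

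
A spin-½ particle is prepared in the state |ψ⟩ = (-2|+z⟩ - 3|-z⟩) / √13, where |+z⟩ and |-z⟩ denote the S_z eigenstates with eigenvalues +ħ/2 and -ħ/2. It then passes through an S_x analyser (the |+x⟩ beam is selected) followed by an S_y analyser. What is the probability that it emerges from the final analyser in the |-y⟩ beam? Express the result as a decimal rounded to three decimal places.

0.481

First analyser (S_x): P(|+x⟩) = |⟨+x|ψ⟩|² = 25/26.
After stage 1 the state is |+x⟩; P(|-y⟩) = |⟨-y|+x⟩|² = 1/2.
Joint probability = 25/26 × 1/2 = 0.481.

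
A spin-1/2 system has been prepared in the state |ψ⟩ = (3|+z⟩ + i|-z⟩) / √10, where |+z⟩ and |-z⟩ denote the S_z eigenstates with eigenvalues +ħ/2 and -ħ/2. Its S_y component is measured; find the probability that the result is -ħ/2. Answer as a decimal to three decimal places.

0.200

|-y⟩ = (|+z⟩ - i|-z⟩)/√2, so ⟨-y|ψ⟩ = (2) / (√2·√10).
P = |2|² / 20 = 4/20.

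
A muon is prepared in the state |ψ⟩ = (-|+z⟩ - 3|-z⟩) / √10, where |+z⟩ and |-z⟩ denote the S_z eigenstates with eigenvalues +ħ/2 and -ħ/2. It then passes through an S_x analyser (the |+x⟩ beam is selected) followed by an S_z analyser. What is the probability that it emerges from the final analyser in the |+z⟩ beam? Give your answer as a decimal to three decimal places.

0.400

First analyser (S_x): P(|+x⟩) = |⟨+x|ψ⟩|² = 16/20.
After stage 1 the state is |+x⟩; P(|+z⟩) = |⟨+z|+x⟩|² = 1/2.
Joint probability = 16/20 × 1/2 = 0.400.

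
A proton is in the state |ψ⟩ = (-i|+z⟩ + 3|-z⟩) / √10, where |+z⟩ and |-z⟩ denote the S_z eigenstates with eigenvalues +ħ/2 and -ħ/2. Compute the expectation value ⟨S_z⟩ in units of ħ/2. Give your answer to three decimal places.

-0.800

⟨σ_z⟩ = |a|² - |b|² divided by |a|²+|b|², with a, b the |+z⟩, |-z⟩ amplitudes.
= (1 - 9)/10 = -8/10.
⟨S_z⟩ = (ħ/2)·⟨σ_z⟩.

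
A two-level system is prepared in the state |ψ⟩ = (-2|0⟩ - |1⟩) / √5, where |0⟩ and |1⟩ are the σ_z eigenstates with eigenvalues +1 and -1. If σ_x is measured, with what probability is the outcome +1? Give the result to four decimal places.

|+x⟩ = (|0⟩ + |1⟩)/√2, so ⟨+x|ψ⟩ = (-3) / (√2·√5).
P = |-3|² / 10 = 9/10.

0.9000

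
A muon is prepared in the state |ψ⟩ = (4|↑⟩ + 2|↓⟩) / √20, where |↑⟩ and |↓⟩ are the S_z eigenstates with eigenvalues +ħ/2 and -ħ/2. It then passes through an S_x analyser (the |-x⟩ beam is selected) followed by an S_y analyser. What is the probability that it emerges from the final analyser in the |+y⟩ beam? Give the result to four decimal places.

First analyser (S_x): P(|-x⟩) = |⟨-x|ψ⟩|² = 4/40.
After stage 1 the state is |-x⟩; P(|+y⟩) = |⟨+y|-x⟩|² = 1/2.
Joint probability = 4/40 × 1/2 = 0.0500.

0.0500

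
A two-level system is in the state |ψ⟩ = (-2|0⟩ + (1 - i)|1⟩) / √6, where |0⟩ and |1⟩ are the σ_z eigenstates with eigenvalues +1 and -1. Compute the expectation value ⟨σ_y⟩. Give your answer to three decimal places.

0.667

⟨σ_y⟩ = 2 Im(a* b)/(|a|²+|b|²) with a = -2, b = (1 - i).
a* b = (-2 + 2i), so ⟨σ_y⟩ = 4/6.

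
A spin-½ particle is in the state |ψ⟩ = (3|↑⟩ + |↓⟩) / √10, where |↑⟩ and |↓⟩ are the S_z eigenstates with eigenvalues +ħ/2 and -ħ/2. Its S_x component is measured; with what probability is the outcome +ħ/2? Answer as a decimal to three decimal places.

|+x⟩ = (|↑⟩ + |↓⟩)/√2, so ⟨+x|ψ⟩ = (4) / (√2·√10).
P = |4|² / 20 = 16/20.

0.800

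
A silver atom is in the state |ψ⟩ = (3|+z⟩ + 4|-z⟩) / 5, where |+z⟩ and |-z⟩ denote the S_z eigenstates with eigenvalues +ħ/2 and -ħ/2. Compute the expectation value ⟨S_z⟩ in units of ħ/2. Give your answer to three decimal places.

-0.280

⟨σ_z⟩ = |a|² - |b|² divided by |a|²+|b|², with a, b the |+z⟩, |-z⟩ amplitudes.
= (9 - 16)/25 = -7/25.
⟨S_z⟩ = (ħ/2)·⟨σ_z⟩.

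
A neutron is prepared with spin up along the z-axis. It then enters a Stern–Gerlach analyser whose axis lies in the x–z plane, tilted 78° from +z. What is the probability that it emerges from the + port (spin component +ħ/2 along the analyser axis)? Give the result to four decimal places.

For spin-½, the probability of finding spin-up along an axis at angle θ to the initial spin direction is cos²(θ/2); spin-down is sin²(θ/2).
θ = 78°, so P = cos²(39°) ≈ 0.6040.

0.6040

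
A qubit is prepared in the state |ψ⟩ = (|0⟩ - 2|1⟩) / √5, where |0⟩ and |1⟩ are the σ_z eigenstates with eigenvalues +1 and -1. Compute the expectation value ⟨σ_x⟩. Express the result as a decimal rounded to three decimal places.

-0.800

⟨σ_x⟩ = 2 Re(a* b)/(|a|²+|b|²) with a = 1, b = -2.
a* b = -2, so ⟨σ_x⟩ = -4/5.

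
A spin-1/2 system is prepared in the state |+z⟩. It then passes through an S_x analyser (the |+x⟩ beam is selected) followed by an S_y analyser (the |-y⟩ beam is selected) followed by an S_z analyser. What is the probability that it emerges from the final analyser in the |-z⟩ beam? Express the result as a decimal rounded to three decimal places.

First analyser (S_x): from |+z⟩, P(|+x⟩) = 1/2.
After stage 1 the state is |+x⟩; P(|-y⟩) = |⟨-y|+x⟩|² = 1/2.
After stage 2 the state is |-y⟩; P(|-z⟩) = |⟨-z|-y⟩|² = 1/2.
Joint probability = 1/2 × 1/2 × 1/2 = 0.125.

0.125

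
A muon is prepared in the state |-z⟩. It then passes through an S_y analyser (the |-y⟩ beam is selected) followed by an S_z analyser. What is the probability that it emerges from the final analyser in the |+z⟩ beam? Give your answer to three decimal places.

First analyser (S_y): from |-z⟩, P(|-y⟩) = 1/2.
After stage 1 the state is |-y⟩; P(|+z⟩) = |⟨+z|-y⟩|² = 1/2.
Joint probability = 1/2 × 1/2 = 0.250.

0.250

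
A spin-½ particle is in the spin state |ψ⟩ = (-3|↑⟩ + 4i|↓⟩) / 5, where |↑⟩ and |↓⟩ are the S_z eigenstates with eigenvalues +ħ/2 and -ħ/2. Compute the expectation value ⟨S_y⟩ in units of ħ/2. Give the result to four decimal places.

-0.9600

⟨σ_y⟩ = 2 Im(a* b)/(|a|²+|b|²) with a = -3, b = 4i.
a* b = -12i, so ⟨σ_y⟩ = -24/25.
⟨S_y⟩ = (ħ/2)·⟨σ_y⟩.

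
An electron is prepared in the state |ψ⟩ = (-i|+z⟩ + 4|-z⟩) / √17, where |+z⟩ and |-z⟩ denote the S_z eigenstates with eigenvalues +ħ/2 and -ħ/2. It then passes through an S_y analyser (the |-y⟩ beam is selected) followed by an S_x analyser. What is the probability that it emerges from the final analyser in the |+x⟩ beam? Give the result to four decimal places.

0.1324

First analyser (S_y): P(|-y⟩) = |⟨-y|ψ⟩|² = 9/34.
After stage 1 the state is |-y⟩; P(|+x⟩) = |⟨+x|-y⟩|² = 1/2.
Joint probability = 9/34 × 1/2 = 0.1324.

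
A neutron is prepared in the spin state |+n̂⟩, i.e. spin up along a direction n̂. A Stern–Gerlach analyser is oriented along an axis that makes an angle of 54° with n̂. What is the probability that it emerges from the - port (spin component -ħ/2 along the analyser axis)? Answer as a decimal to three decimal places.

For spin-½, the probability of finding spin-up along an axis at angle θ to the initial spin direction is cos²(θ/2); spin-down is sin²(θ/2).
θ = 54°, so P = sin²(27°) ≈ 0.206.

0.206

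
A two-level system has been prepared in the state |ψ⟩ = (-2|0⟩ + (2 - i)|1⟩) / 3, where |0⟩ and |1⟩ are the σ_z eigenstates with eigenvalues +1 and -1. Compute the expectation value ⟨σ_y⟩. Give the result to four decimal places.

⟨σ_y⟩ = 2 Im(a* b)/(|a|²+|b|²) with a = -2, b = (2 - i).
a* b = (-4 + 2i), so ⟨σ_y⟩ = 4/9.

0.4444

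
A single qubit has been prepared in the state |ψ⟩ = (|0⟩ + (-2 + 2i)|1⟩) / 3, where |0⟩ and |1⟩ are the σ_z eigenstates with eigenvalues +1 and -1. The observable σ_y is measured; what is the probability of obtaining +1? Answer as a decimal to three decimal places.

0.722

|+y⟩ = (|0⟩ + i|1⟩)/√2, so ⟨+y|ψ⟩ = (3 + 2i) / (√2·3).
P = |3 + 2i|² / 18 = 13/18.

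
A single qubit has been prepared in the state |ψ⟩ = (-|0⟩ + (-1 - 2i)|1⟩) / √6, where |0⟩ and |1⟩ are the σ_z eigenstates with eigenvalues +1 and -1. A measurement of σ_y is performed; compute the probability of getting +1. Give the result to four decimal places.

|+y⟩ = (|0⟩ + i|1⟩)/√2, so ⟨+y|ψ⟩ = (-3 + i) / (√2·√6).
P = |-3 + i|² / 12 = 10/12.

0.8333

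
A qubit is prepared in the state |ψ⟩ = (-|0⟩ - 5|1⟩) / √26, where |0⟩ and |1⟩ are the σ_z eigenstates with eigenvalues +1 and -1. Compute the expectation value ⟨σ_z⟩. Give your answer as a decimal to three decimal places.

⟨σ_z⟩ = |a|² - |b|² divided by |a|²+|b|², with a, b the |0⟩, |1⟩ amplitudes.
= (1 - 25)/26 = -24/26.

-0.923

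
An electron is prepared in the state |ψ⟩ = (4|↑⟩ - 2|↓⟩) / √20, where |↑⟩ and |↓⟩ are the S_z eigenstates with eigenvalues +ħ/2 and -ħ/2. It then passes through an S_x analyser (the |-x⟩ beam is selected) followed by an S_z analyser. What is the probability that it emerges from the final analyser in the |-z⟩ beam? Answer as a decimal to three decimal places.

0.450

First analyser (S_x): P(|-x⟩) = |⟨-x|ψ⟩|² = 36/40.
After stage 1 the state is |-x⟩; P(|-z⟩) = |⟨-z|-x⟩|² = 1/2.
Joint probability = 36/40 × 1/2 = 0.450.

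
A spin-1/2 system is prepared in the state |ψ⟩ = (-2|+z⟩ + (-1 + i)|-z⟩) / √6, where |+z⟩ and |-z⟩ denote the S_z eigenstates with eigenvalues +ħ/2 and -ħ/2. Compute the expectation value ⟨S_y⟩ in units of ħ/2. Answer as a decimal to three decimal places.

-0.667

⟨σ_y⟩ = 2 Im(a* b)/(|a|²+|b|²) with a = -2, b = (-1 + i).
a* b = (2 - 2i), so ⟨σ_y⟩ = -4/6.
⟨S_y⟩ = (ħ/2)·⟨σ_y⟩.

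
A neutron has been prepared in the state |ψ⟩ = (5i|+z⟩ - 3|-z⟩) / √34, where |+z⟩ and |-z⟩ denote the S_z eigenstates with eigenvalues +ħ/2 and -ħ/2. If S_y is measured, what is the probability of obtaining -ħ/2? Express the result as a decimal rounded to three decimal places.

|-y⟩ = (|+z⟩ - i|-z⟩)/√2, so ⟨-y|ψ⟩ = (2i) / (√2·√34).
P = |2i|² / 68 = 4/68.

0.059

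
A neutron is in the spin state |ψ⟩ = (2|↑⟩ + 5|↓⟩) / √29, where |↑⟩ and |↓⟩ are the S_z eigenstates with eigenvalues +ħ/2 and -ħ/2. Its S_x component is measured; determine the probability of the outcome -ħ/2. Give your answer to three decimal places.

0.155

|-x⟩ = (|↑⟩ - |↓⟩)/√2, so ⟨-x|ψ⟩ = (-3) / (√2·√29).
P = |-3|² / 58 = 9/58.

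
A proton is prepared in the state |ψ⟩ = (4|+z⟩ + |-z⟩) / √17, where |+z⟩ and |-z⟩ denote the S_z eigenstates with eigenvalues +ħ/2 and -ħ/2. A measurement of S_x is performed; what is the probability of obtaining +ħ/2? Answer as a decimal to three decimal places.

0.735

|+x⟩ = (|+z⟩ + |-z⟩)/√2, so ⟨+x|ψ⟩ = (5) / (√2·√17).
P = |5|² / 34 = 25/34.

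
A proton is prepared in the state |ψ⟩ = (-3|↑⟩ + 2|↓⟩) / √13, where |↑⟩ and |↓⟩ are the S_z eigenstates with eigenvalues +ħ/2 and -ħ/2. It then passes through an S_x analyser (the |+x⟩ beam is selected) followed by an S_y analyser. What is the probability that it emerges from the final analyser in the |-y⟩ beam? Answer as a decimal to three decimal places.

First analyser (S_x): P(|+x⟩) = |⟨+x|ψ⟩|² = 1/26.
After stage 1 the state is |+x⟩; P(|-y⟩) = |⟨-y|+x⟩|² = 1/2.
Joint probability = 1/26 × 1/2 = 0.019.

0.019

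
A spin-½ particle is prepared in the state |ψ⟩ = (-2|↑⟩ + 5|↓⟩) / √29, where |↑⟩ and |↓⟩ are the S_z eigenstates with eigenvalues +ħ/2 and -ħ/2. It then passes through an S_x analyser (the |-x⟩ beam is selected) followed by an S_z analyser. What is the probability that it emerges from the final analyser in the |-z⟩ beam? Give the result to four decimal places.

First analyser (S_x): P(|-x⟩) = |⟨-x|ψ⟩|² = 49/58.
After stage 1 the state is |-x⟩; P(|-z⟩) = |⟨-z|-x⟩|² = 1/2.
Joint probability = 49/58 × 1/2 = 0.4224.

0.4224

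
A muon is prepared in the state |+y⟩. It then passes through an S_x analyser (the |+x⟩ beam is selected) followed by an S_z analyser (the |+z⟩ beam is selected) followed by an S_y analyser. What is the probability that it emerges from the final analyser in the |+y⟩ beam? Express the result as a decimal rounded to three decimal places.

First analyser (S_x): from |+y⟩, P(|+x⟩) = 1/2.
After stage 1 the state is |+x⟩; P(|+z⟩) = |⟨+z|+x⟩|² = 1/2.
After stage 2 the state is |+z⟩; P(|+y⟩) = |⟨+y|+z⟩|² = 1/2.
Joint probability = 1/2 × 1/2 × 1/2 = 0.125.

0.125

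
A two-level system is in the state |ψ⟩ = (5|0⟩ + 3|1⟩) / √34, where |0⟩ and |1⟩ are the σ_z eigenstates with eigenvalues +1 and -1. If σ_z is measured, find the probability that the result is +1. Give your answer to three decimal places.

0.735

The +1 outcome corresponds to |0⟩. Its amplitude in |ψ⟩ is 5/√34.
P = |5|² / 34 = 25/34.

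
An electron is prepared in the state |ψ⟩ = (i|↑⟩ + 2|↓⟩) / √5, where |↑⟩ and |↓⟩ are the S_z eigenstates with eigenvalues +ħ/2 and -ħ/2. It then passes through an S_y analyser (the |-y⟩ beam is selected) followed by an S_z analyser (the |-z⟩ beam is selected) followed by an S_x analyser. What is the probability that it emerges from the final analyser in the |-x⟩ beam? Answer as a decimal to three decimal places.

0.225

First analyser (S_y): P(|-y⟩) = |⟨-y|ψ⟩|² = 9/10.
After stage 1 the state is |-y⟩; P(|-z⟩) = |⟨-z|-y⟩|² = 1/2.
After stage 2 the state is |-z⟩; P(|-x⟩) = |⟨-x|-z⟩|² = 1/2.
Joint probability = 9/10 × 1/2 × 1/2 = 0.225.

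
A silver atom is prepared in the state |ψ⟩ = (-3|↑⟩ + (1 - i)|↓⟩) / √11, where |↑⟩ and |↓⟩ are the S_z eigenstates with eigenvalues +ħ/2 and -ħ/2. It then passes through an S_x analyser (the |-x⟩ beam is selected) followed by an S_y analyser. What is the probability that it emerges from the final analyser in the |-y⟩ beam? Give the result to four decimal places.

First analyser (S_x): P(|-x⟩) = |⟨-x|ψ⟩|² = 17/22.
After stage 1 the state is |-x⟩; P(|-y⟩) = |⟨-y|-x⟩|² = 1/2.
Joint probability = 17/22 × 1/2 = 0.3864.

0.3864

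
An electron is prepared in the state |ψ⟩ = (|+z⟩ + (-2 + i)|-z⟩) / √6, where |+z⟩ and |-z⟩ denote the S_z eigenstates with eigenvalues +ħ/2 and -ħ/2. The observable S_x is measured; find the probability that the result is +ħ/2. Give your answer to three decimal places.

0.167

|+x⟩ = (|+z⟩ + |-z⟩)/√2, so ⟨+x|ψ⟩ = (-1 + i) / (√2·√6).
P = |-1 + i|² / 12 = 2/12.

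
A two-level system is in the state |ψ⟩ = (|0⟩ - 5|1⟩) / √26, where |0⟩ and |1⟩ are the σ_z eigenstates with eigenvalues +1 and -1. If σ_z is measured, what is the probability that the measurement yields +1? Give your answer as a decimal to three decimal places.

0.038

The +1 outcome corresponds to |0⟩. Its amplitude in |ψ⟩ is 1/√26.
P = |1|² / 26 = 1/26.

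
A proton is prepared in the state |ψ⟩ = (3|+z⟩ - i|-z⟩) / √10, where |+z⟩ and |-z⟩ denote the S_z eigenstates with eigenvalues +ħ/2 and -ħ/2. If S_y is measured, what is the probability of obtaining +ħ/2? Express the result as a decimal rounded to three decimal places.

0.200

|+y⟩ = (|+z⟩ + i|-z⟩)/√2, so ⟨+y|ψ⟩ = (2) / (√2·√10).
P = |2|² / 20 = 4/20.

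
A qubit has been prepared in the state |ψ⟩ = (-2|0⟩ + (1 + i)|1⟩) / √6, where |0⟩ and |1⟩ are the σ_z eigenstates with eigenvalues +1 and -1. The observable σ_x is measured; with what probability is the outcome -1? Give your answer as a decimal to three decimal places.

0.833

|-x⟩ = (|0⟩ - |1⟩)/√2, so ⟨-x|ψ⟩ = (-3 - i) / (√2·√6).
P = |-3 - i|² / 12 = 10/12.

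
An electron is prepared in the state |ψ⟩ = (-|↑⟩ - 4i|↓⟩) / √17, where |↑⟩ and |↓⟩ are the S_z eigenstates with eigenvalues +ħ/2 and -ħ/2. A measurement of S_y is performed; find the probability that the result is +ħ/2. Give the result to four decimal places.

|+y⟩ = (|↑⟩ + i|↓⟩)/√2, so ⟨+y|ψ⟩ = (-5) / (√2·√17).
P = |-5|² / 34 = 25/34.

0.7353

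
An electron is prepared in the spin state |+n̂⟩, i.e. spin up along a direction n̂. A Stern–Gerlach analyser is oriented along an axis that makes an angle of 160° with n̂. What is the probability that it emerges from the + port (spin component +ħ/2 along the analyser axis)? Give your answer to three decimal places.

0.030

For spin-½, the probability of finding spin-up along an axis at angle θ to the initial spin direction is cos²(θ/2); spin-down is sin²(θ/2).
θ = 160°, so P = cos²(80°) ≈ 0.030.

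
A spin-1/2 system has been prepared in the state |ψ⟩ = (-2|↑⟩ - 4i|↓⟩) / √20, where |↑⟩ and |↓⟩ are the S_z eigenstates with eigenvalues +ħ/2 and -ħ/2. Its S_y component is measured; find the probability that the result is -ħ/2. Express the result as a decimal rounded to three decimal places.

|-y⟩ = (|↑⟩ - i|↓⟩)/√2, so ⟨-y|ψ⟩ = (2) / (√2·√20).
P = |2|² / 40 = 4/40.

0.100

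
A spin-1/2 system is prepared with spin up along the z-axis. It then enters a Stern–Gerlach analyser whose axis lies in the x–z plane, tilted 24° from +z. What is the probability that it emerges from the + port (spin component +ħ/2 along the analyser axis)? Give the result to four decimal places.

For spin-½, the probability of finding spin-up along an axis at angle θ to the initial spin direction is cos²(θ/2); spin-down is sin²(θ/2).
θ = 24°, so P = cos²(12°) ≈ 0.9568.

0.9568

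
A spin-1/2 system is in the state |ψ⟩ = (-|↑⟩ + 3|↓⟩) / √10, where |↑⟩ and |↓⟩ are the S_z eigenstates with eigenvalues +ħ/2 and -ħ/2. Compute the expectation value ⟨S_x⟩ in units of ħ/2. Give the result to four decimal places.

⟨σ_x⟩ = 2 Re(a* b)/(|a|²+|b|²) with a = -1, b = 3.
a* b = -3, so ⟨σ_x⟩ = -6/10.
⟨S_x⟩ = (ħ/2)·⟨σ_x⟩.

-0.6000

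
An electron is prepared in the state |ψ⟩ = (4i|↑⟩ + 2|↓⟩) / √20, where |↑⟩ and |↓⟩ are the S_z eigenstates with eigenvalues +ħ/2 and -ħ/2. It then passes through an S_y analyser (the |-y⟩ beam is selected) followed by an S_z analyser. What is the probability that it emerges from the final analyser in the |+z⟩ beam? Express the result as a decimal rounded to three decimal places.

First analyser (S_y): P(|-y⟩) = |⟨-y|ψ⟩|² = 36/40.
After stage 1 the state is |-y⟩; P(|+z⟩) = |⟨+z|-y⟩|² = 1/2.
Joint probability = 36/40 × 1/2 = 0.450.

0.450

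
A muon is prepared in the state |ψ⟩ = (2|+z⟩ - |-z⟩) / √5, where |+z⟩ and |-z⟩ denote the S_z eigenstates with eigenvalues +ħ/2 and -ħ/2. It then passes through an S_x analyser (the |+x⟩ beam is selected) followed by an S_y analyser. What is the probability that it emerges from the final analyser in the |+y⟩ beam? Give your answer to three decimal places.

0.050

First analyser (S_x): P(|+x⟩) = |⟨+x|ψ⟩|² = 1/10.
After stage 1 the state is |+x⟩; P(|+y⟩) = |⟨+y|+x⟩|² = 1/2.
Joint probability = 1/10 × 1/2 = 0.050.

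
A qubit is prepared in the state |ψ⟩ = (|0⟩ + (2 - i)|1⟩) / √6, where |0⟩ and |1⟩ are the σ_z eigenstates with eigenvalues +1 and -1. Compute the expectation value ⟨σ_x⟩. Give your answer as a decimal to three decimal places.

0.667

⟨σ_x⟩ = 2 Re(a* b)/(|a|²+|b|²) with a = 1, b = (2 - i).
a* b = (2 - i), so ⟨σ_x⟩ = 4/6.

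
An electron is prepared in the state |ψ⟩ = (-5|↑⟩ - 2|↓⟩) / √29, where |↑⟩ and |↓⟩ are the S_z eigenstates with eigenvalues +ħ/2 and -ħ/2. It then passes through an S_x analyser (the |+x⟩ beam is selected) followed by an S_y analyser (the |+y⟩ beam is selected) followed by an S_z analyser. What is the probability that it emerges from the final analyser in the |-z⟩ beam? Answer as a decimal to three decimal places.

First analyser (S_x): P(|+x⟩) = |⟨+x|ψ⟩|² = 49/58.
After stage 1 the state is |+x⟩; P(|+y⟩) = |⟨+y|+x⟩|² = 1/2.
After stage 2 the state is |+y⟩; P(|-z⟩) = |⟨-z|+y⟩|² = 1/2.
Joint probability = 49/58 × 1/2 × 1/2 = 0.211.

0.211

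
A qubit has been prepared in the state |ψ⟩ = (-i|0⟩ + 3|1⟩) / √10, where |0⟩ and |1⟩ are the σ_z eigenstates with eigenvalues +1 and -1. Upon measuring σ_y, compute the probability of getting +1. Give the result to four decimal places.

0.8000

|+y⟩ = (|0⟩ + i|1⟩)/√2, so ⟨+y|ψ⟩ = (-4i) / (√2·√10).
P = |-4i|² / 20 = 16/20.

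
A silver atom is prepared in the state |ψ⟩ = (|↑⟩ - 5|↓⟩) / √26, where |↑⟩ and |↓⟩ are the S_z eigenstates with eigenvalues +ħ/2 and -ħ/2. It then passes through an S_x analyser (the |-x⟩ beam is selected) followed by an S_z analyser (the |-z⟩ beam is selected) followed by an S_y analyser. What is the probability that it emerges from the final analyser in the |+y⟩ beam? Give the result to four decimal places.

First analyser (S_x): P(|-x⟩) = |⟨-x|ψ⟩|² = 36/52.
After stage 1 the state is |-x⟩; P(|-z⟩) = |⟨-z|-x⟩|² = 1/2.
After stage 2 the state is |-z⟩; P(|+y⟩) = |⟨+y|-z⟩|² = 1/2.
Joint probability = 36/52 × 1/2 × 1/2 = 0.1731.

0.1731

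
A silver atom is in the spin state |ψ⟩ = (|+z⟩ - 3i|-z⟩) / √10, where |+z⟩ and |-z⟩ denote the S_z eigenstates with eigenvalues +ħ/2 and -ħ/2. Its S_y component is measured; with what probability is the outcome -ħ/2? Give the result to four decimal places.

0.8000

|-y⟩ = (|+z⟩ - i|-z⟩)/√2, so ⟨-y|ψ⟩ = (4) / (√2·√10).
P = |4|² / 20 = 16/20.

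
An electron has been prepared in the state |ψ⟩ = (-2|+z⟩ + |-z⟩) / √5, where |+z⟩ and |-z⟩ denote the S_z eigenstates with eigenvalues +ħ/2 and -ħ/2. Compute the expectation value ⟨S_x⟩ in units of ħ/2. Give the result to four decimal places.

⟨σ_x⟩ = 2 Re(a* b)/(|a|²+|b|²) with a = -2, b = 1.
a* b = -2, so ⟨σ_x⟩ = -4/5.
⟨S_x⟩ = (ħ/2)·⟨σ_x⟩.

-0.8000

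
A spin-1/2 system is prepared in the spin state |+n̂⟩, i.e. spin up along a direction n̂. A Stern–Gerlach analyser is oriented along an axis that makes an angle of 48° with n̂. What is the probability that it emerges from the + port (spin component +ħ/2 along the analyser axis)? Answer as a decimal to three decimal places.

For spin-½, the probability of finding spin-up along an axis at angle θ to the initial spin direction is cos²(θ/2); spin-down is sin²(θ/2).
θ = 48°, so P = cos²(24°) ≈ 0.835.

0.835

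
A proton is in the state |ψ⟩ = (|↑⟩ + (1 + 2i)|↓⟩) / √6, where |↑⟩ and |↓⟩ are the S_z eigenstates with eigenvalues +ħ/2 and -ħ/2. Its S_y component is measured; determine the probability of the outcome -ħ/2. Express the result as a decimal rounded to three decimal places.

0.167

|-y⟩ = (|↑⟩ - i|↓⟩)/√2, so ⟨-y|ψ⟩ = (-1 + i) / (√2·√6).
P = |-1 + i|² / 12 = 2/12.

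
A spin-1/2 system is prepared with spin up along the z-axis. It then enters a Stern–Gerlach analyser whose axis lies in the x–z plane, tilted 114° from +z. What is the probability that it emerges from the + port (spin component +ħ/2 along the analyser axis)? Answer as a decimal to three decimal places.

0.297

For spin-½, the probability of finding spin-up along an axis at angle θ to the initial spin direction is cos²(θ/2); spin-down is sin²(θ/2).
θ = 114°, so P = cos²(57°) ≈ 0.297.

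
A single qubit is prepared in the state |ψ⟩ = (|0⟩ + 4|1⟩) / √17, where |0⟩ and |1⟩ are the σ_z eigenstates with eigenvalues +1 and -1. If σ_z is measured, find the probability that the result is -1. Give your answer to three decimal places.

The -1 outcome corresponds to |1⟩. Its amplitude in |ψ⟩ is 4/√17.
P = |4|² / 17 = 16/17.

0.941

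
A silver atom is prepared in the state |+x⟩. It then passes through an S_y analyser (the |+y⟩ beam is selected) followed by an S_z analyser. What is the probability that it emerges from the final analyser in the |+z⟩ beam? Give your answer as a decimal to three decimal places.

First analyser (S_y): from |+x⟩, P(|+y⟩) = 1/2.
After stage 1 the state is |+y⟩; P(|+z⟩) = |⟨+z|+y⟩|² = 1/2.
Joint probability = 1/2 × 1/2 = 0.250.

0.250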